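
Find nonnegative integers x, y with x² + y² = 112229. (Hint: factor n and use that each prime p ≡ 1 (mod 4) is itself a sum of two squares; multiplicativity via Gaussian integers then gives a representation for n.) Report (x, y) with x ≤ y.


Step 1: Factor n = 112229 = 13 · 89 · 97.
Step 2: Check the mod-4 condition on each prime factor: 13 ≡ 1 (mod 4), exponent 1; 89 ≡ 1 (mod 4), exponent 1; 97 ≡ 1 (mod 4), exponent 1.
All primes ≡ 3 (mod 4) appear to even exponent (or don't appear), so by the two-squares theorem n IS expressible as a sum of two squares.
Step 3: Build a representation. Here n = 13 · 89 · 97 is a product of primes ≡ 1 (mod 4). Each prime p ≡ 1 (mod 4) is itself a sum of two squares; find a² by testing p − a² for a perfect square:
  13: 13 − 1² = 12, 13 − 2² = 9 = 3² ⇒ 13 = 2² + 3².
  89: 89 − 1² = 88, 89 − 2² = 85, 89 − 3² = 80, 89 − 4² = 73, 89 − 5² = 64 = 8² ⇒ 89 = 5² + 8².
  97: 97 − 1² = 96, 97 − 2² = 93, 97 − 3² = 88, 97 − 4² = 81 = 9² ⇒ 97 = 4² + 9².
  Combine using the Brahmagupta–Fibonacci identity (a² + b²)(c² + d²) = (ac − bd)² + (ad + bc)² = (ac + bd)² + (ad − bc)²:
  13 · 89 = 1157: from (2² + 3²)(5² + 8²), take (2·5 − 3·8, 2·8 + 3·5) = (10 − 24, 16 + 15) = (-14, 31); dropping signs (only squares matter) gives (14, 31); check 14² + 31² = 196 + 961 = 1157 ✓.
  1157 · 97 = 112229: from (14² + 31²)(4² + 9²), take (14·4 − 31·9, 14·9 + 31·4) = (56 − 279, 126 + 124) = (-223, 250); dropping signs (only squares matter) gives (223, 250); check 223² + 250² = 49729 + 62500 = 112229 ✓.
Step 4: Order so x ≤ y and verify: 223² + 250² = 49729 + 62500 = 112229 = n. ✓

n = 112229 = 223² + 250² (one valid representation with x ≤ y).


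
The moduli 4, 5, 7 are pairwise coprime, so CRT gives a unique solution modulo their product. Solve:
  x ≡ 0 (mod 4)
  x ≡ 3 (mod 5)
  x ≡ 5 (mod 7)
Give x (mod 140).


Moduli 4, 5, 7 are pairwise coprime; by CRT there is a unique solution modulo M = 4 · 5 · 7 = 140.
Solve pairwise, accumulating the modulus:
  Start with x ≡ 0 (mod 4).
  Combine with x ≡ 3 (mod 5): since gcd(4, 5) = 1, we get a unique residue mod 20.
    Write x = 0 + 4·t and substitute into x ≡ 3 (mod 5): 4·t ≡ 3 − 0 = 3 (mod 5).
    The inverse of 4 mod 5 is 4 (since 4·4 = 16 = 3·5 + 1), so t ≡ 4·3 = 12 ≡ 2 (mod 5).
    Then x = 0 + 4·2 = 8, valid modulo lcm(4, 5) = 20: x ≡ 8 (mod 20).
  Combine with x ≡ 5 (mod 7): since gcd(20, 7) = 1, we get a unique residue mod 140.
    Write x = 8 + 20·t and substitute into x ≡ 5 (mod 7): 20·t ≡ 5 − 8 = -3 (mod 7).
    Reduce coefficients mod 7: 6·t ≡ 4 (mod 7).
    The inverse of 6 mod 7 is 6 (since 6·6 = 36 = 5·7 + 1), so t ≡ 6·4 = 24 ≡ 3 (mod 7).
    Then x = 8 + 20·3 = 68, valid modulo lcm(20, 7) = 140: x ≡ 68 (mod 140).
Verify: 68 mod 4 = 0 ✓, 68 mod 5 = 3 ✓, 68 mod 7 = 5 ✓.

x ≡ 68 (mod 140).


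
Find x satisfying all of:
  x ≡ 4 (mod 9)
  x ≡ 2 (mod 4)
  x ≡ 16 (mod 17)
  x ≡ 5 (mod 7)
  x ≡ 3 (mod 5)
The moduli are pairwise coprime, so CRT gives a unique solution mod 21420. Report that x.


Product of moduli M = 9 · 4 · 17 · 7 · 5 = 21420.
Merge one congruence at a time:
  Start: x ≡ 4 (mod 9).
  Combine with x ≡ 2 (mod 4); new modulus lcm = 36.
    Write x = 4 + 9·t and substitute into x ≡ 2 (mod 4): 9·t ≡ 2 − 4 = -2 (mod 4).
    Reduce coefficients mod 4: 1·t ≡ 2 (mod 4).
    So t ≡ 2 (mod 4).
    Then x = 4 + 9·2 = 22, valid modulo lcm(9, 4) = 36: x ≡ 22 (mod 36).
  Combine with x ≡ 16 (mod 17); new modulus lcm = 612.
    Write x = 22 + 36·t and substitute into x ≡ 16 (mod 17): 36·t ≡ 16 − 22 = -6 (mod 17).
    Reduce coefficients mod 17: 2·t ≡ 11 (mod 17).
    The inverse of 2 mod 17 is 9 (since 2·9 = 18 = 1·17 + 1), so t ≡ 9·11 = 99 ≡ 14 (mod 17).
    Then x = 22 + 36·14 = 526, valid modulo lcm(36, 17) = 612: x ≡ 526 (mod 612).
  Combine with x ≡ 5 (mod 7); new modulus lcm = 4284.
    Write x = 526 + 612·t and substitute into x ≡ 5 (mod 7): 612·t ≡ 5 − 526 = -521 (mod 7).
    Reduce coefficients mod 7: 3·t ≡ 4 (mod 7).
    The inverse of 3 mod 7 is 5 (since 3·5 = 15 = 2·7 + 1), so t ≡ 5·4 = 20 ≡ 6 (mod 7).
    Then x = 526 + 612·6 = 4198, valid modulo lcm(612, 7) = 4284: x ≡ 4198 (mod 4284).
  Combine with x ≡ 3 (mod 5); new modulus lcm = 21420.
    Write x = 4198 + 4284·t and substitute into x ≡ 3 (mod 5): 4284·t ≡ 3 − 4198 = -4195 (mod 5).
    Reduce coefficients mod 5: 4·t ≡ 0 (mod 5).
    The inverse of 4 mod 5 is 4 (since 4·4 = 16 = 3·5 + 1), so t ≡ 4·0 = 0 ≡ 0 (mod 5).
    Then x = 4198 + 4284·0 = 4198, valid modulo lcm(4284, 5) = 21420: x ≡ 4198 (mod 21420).
Verify against each original: 4198 mod 9 = 4, 4198 mod 4 = 2, 4198 mod 17 = 16, 4198 mod 7 = 5, 4198 mod 5 = 3.

x ≡ 4198 (mod 21420).


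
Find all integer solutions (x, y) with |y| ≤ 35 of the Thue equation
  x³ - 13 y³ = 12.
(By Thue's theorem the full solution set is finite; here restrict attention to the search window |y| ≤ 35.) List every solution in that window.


The equation is x³ - 13y³ = 12. For fixed y, x³ = 13·y³ + 12, so a solution requires the RHS to be a perfect cube.
Strategy: iterate y from -35 to 35, compute RHS = 13·y³ + 12, and check whether it is a (positive or negative) perfect cube.
Check small values of y:
  y = 0: RHS = 12 is not a perfect cube.
  y = 1: RHS = 25 is not a perfect cube.
  y = -1: RHS = -1 = (-1)³ ⇒ x = -1 works.
  y = 2: RHS = 116 is not a perfect cube.
  y = -2: RHS = -92 is not a perfect cube.
  y = 3: RHS = 363 is not a perfect cube.
  y = -3: RHS = -339 is not a perfect cube.
Continuing the search up to |y| = 35 finds no further solutions beyond those listed.
Collected solutions: (-1, -1).

Solutions (with |y| ≤ 35): (-1, -1).


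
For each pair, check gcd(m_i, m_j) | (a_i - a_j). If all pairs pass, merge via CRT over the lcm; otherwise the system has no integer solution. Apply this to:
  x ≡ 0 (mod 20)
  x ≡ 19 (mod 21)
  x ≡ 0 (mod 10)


Moduli 20, 21, 10 are not pairwise coprime, so CRT works modulo lcm(m_i) when all pairwise compatibility conditions hold.
Pairwise compatibility: gcd(m_i, m_j) must divide a_i - a_j for every pair.
Merge one congruence at a time:
  Start: x ≡ 0 (mod 20).
  Combine with x ≡ 19 (mod 21): gcd(20, 21) = 1; 19 - 0 = 19, which IS divisible by 1, so compatible.
    Write x = 0 + 20·t and substitute into x ≡ 19 (mod 21): 20·t ≡ 19 − 0 = 19 (mod 21).
    The inverse of 20 mod 21 is 20 (since 20·20 = 400 = 19·21 + 1), so t ≡ 20·19 = 380 ≡ 2 (mod 21).
    Then x = 0 + 20·2 = 40, valid modulo lcm(20, 21) = 420: x ≡ 40 (mod 420).
  Combine with x ≡ 0 (mod 10): gcd(420, 10) = 10; 0 - 40 = -40, which IS divisible by 10, so compatible.
    Write x = 40 + 420·t and substitute into x ≡ 0 (mod 10): 420·t ≡ 0 − 40 = -40 (mod 10).
    Divide the congruence (and modulus) by g = 10: 42·t ≡ -4 (mod 1).
    Modulo 1 every t works; take t = 0.
    Then x = 40 + 420·0 = 40, valid modulo lcm(420, 10) = 420: x ≡ 40 (mod 420).
Verify: 40 mod 20 = 0, 40 mod 21 = 19, 40 mod 10 = 0.

x ≡ 40 (mod 420).


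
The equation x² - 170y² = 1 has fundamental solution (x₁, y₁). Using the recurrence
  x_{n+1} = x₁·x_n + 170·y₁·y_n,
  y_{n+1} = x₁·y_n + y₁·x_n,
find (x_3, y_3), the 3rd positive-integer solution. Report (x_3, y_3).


Step 1: Find the fundamental solution (x₁, y₁) of x² - 170y² = 1.
  Expand √170 as a continued fraction. a₀ = ⌊√170⌋ = 13; iterate m_{k+1} = d_k·a_k − m_k, d_{k+1} = (170 − m_{k+1}²)/d_k, a_{k+1} = ⌊(a₀ + m_{k+1})/d_{k+1}⌋ (starting m₀ = 0, d₀ = 1), with convergents p_k = a_k·p_{k-1} + p_{k-2}, q_k = a_k·q_{k-1} + q_{k-2} (p₋₁ = 1, q₋₁ = 0):
  k = 0: a₀ = 13; p₀/q₀ = 13/1; p₀² − 170·q₀² = 169 − 170 = -1.
  k = 1: m = 13, d = 1, a = ⌊(13 + 13)/1⌋ = 26; p/q = (26·13 + 1)/(26·1 + 0) = 339/26; p² − 170·q² = 114921 − 114920 = 1.
  The first convergent with p² − 170·q² = 1 gives the fundamental solution (x₁, y₁) = (339, 26).
Step 2: Apply the recurrence (x_{n+1}, y_{n+1}) = (x₁x_n + 170y₁y_n, x₁y_n + y₁x_n) repeatedly.
  From (x_1, y_1) = (339, 26): x_2 = 339·339 + 170·26·26 = 229841; y_2 = 339·26 + 26·339 = 17628.
  From (x_2, y_2) = (229841, 17628): x_3 = 339·229841 + 170·26·17628 = 155831859; y_3 = 339·17628 + 26·229841 = 11951758.
Step 3: Verify x_3² - 170·y_3² = 24283568279395881 - 24283568279395880 = 1 (should be 1). ✓

(x_1, y_1) = (339, 26); (x_3, y_3) = (155831859, 11951758).


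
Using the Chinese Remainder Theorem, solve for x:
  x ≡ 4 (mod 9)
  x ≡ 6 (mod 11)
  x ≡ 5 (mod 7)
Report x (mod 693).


Moduli 9, 11, 7 are pairwise coprime; by CRT there is a unique solution modulo M = 9 · 11 · 7 = 693.
Solve pairwise, accumulating the modulus:
  Start with x ≡ 4 (mod 9).
  Combine with x ≡ 6 (mod 11): since gcd(9, 11) = 1, we get a unique residue mod 99.
    Write x = 4 + 9·t and substitute into x ≡ 6 (mod 11): 9·t ≡ 6 − 4 = 2 (mod 11).
    The inverse of 9 mod 11 is 5 (since 9·5 = 45 = 4·11 + 1), so t ≡ 5·2 = 10 ≡ 10 (mod 11).
    Then x = 4 + 9·10 = 94, valid modulo lcm(9, 11) = 99: x ≡ 94 (mod 99).
  Combine with x ≡ 5 (mod 7): since gcd(99, 7) = 1, we get a unique residue mod 693.
    Write x = 94 + 99·t and substitute into x ≡ 5 (mod 7): 99·t ≡ 5 − 94 = -89 (mod 7).
    Reduce coefficients mod 7: 1·t ≡ 2 (mod 7).
    So t ≡ 2 (mod 7).
    Then x = 94 + 99·2 = 292, valid modulo lcm(99, 7) = 693: x ≡ 292 (mod 693).
Verify: 292 mod 9 = 4 ✓, 292 mod 11 = 6 ✓, 292 mod 7 = 5 ✓.

x ≡ 292 (mod 693).


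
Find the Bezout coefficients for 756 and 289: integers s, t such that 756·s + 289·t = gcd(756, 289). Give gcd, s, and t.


Euclidean algorithm on (756, 289) — divide until remainder is 0:
  756 = 2 · 289 + 178
  289 = 1 · 178 + 111
  178 = 1 · 111 + 67
  111 = 1 · 67 + 44
  67 = 1 · 44 + 23
  44 = 1 · 23 + 21
  23 = 1 · 21 + 2
  21 = 10 · 2 + 1
  2 = 2 · 1 + 0
gcd(756, 289) = 1.
Track Bezout coefficients alongside the remainders: start with r₀ = 756 = a·1 + b·0 (s = 1, t = 0) and r₁ = 289 = a·0 + b·1 (s = 0, t = 1); each new remainder r_{k+1} = r_{k-1} − q_k·r_k inherits s_{k+1} = s_{k-1} − q_k·s_k, t_{k+1} = t_{k-1} − q_k·t_k, so r_k = a·s_k + b·t_k at every step:
  q = 2: r = 178, s = 1 − 2·0 = 1, t = 0 − 2·1 = -2  (check: 756·1 + 289·(-2) = 178)
  q = 1: r = 111, s = 0 − 1·1 = -1, t = 1 − 1·(-2) = 3  (check: 756·(-1) + 289·3 = 111)
  q = 1: r = 67, s = 1 − 1·(-1) = 2, t = -2 − 1·3 = -5  (check: 756·2 + 289·(-5) = 67)
  q = 1: r = 44, s = -1 − 1·2 = -3, t = 3 − 1·(-5) = 8  (check: 756·(-3) + 289·8 = 44)
  q = 1: r = 23, s = 2 − 1·(-3) = 5, t = -5 − 1·8 = -13  (check: 756·5 + 289·(-13) = 23)
  q = 1: r = 21, s = -3 − 1·5 = -8, t = 8 − 1·(-13) = 21  (check: 756·(-8) + 289·21 = 21)
  q = 1: r = 2, s = 5 − 1·(-8) = 13, t = -13 − 1·21 = -34  (check: 756·13 + 289·(-34) = 2)
  q = 10: r = 1, s = -8 − 10·13 = -138, t = 21 − 10·(-34) = 361  (check: 756·(-138) + 289·361 = 1)
The row with r = 1 (the gcd) gives the Bezout coefficients s = -138, t = 361.
Result: 756 · (-138) + 289 · (361) = 1.

gcd(756, 289) = 1; s = -138, t = 361 (check: 756·(-138) + 289·361 = 1).


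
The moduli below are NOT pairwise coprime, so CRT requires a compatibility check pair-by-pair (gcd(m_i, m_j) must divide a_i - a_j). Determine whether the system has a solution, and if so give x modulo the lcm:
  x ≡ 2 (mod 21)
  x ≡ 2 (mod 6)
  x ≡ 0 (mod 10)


Moduli 21, 6, 10 are not pairwise coprime, so CRT works modulo lcm(m_i) when all pairwise compatibility conditions hold.
Pairwise compatibility: gcd(m_i, m_j) must divide a_i - a_j for every pair.
Merge one congruence at a time:
  Start: x ≡ 2 (mod 21).
  Combine with x ≡ 2 (mod 6): gcd(21, 6) = 3; 2 - 2 = 0, which IS divisible by 3, so compatible.
    Write x = 2 + 21·t and substitute into x ≡ 2 (mod 6): 21·t ≡ 2 − 2 = 0 (mod 6).
    Divide the congruence (and modulus) by g = 3: 7·t ≡ 0 (mod 2).
    Reduce coefficients mod 2: 1·t ≡ 0 (mod 2).
    So t ≡ 0 (mod 2).
    Then x = 2 + 21·0 = 2, valid modulo lcm(21, 6) = 42: x ≡ 2 (mod 42).
  Combine with x ≡ 0 (mod 10): gcd(42, 10) = 2; 0 - 2 = -2, which IS divisible by 2, so compatible.
    Write x = 2 + 42·t and substitute into x ≡ 0 (mod 10): 42·t ≡ 0 − 2 = -2 (mod 10).
    Divide the congruence (and modulus) by g = 2: 21·t ≡ -1 (mod 5).
    Reduce coefficients mod 5: 1·t ≡ 4 (mod 5).
    So t ≡ 4 (mod 5).
    Then x = 2 + 42·4 = 170, valid modulo lcm(42, 10) = 210: x ≡ 170 (mod 210).
Verify: 170 mod 21 = 2, 170 mod 6 = 2, 170 mod 10 = 0.

x ≡ 170 (mod 210).


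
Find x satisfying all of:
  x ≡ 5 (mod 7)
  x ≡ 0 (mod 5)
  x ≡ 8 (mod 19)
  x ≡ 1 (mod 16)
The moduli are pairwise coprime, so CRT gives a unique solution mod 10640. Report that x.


Product of moduli M = 7 · 5 · 19 · 16 = 10640.
Merge one congruence at a time:
  Start: x ≡ 5 (mod 7).
  Combine with x ≡ 0 (mod 5); new modulus lcm = 35.
    Write x = 5 + 7·t and substitute into x ≡ 0 (mod 5): 7·t ≡ 0 − 5 = -5 (mod 5).
    Reduce coefficients mod 5: 2·t ≡ 0 (mod 5).
    The inverse of 2 mod 5 is 3 (since 2·3 = 6 = 1·5 + 1), so t ≡ 3·0 = 0 ≡ 0 (mod 5).
    Then x = 5 + 7·0 = 5, valid modulo lcm(7, 5) = 35: x ≡ 5 (mod 35).
  Combine with x ≡ 8 (mod 19); new modulus lcm = 665.
    Write x = 5 + 35·t and substitute into x ≡ 8 (mod 19): 35·t ≡ 8 − 5 = 3 (mod 19).
    Reduce coefficients mod 19: 16·t ≡ 3 (mod 19).
    The inverse of 16 mod 19 is 6 (since 16·6 = 96 = 5·19 + 1), so t ≡ 6·3 = 18 ≡ 18 (mod 19).
    Then x = 5 + 35·18 = 635, valid modulo lcm(35, 19) = 665: x ≡ 635 (mod 665).
  Combine with x ≡ 1 (mod 16); new modulus lcm = 10640.
    Write x = 635 + 665·t and substitute into x ≡ 1 (mod 16): 665·t ≡ 1 − 635 = -634 (mod 16).
    Reduce coefficients mod 16: 9·t ≡ 6 (mod 16).
    The inverse of 9 mod 16 is 9 (since 9·9 = 81 = 5·16 + 1), so t ≡ 9·6 = 54 ≡ 6 (mod 16).
    Then x = 635 + 665·6 = 4625, valid modulo lcm(665, 16) = 10640: x ≡ 4625 (mod 10640).
Verify against each original: 4625 mod 7 = 5, 4625 mod 5 = 0, 4625 mod 19 = 8, 4625 mod 16 = 1.

x ≡ 4625 (mod 10640).


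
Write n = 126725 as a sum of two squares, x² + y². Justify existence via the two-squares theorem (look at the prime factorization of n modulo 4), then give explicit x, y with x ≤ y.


Step 1: Factor n = 126725 = 5^2 · 37 · 137.
Step 2: Check the mod-4 condition on each prime factor: 5 ≡ 1 (mod 4), exponent 2; 37 ≡ 1 (mod 4), exponent 1; 137 ≡ 1 (mod 4), exponent 1.
All primes ≡ 3 (mod 4) appear to even exponent (or don't appear), so by the two-squares theorem n IS expressible as a sum of two squares.
Step 3: Build a representation. Group n = k² · m with k = 5 and m = 37 · 137 = 5069 (a product of primes ≡ 1 (mod 4)); a representation of m scales to one of n via (k·x)² + (k·y)² = k²(x² + y²). Each prime p ≡ 1 (mod 4) is itself a sum of two squares; find a² by testing p − a² for a perfect square:
  37: 37 − 1² = 36 = 6² ⇒ 37 = 1² + 6².
  137: 137 − 1² = 136, 137 − 2² = 133, 137 − 3² = 128, 137 − 4² = 121 = 11² ⇒ 137 = 4² + 11².
  Combine using the Brahmagupta–Fibonacci identity (a² + b²)(c² + d²) = (ac − bd)² + (ad + bc)² = (ac + bd)² + (ad − bc)²:
  37 · 137 = 5069: from (1² + 6²)(4² + 11²), take (1·4 − 6·11, 1·11 + 6·4) = (4 − 66, 11 + 24) = (-62, 35); dropping signs (only squares matter) gives (62, 35); check 62² + 35² = 3844 + 1225 = 5069 ✓.
  Scale by k = 5: (5·62, 5·35) = (310, 175).
Step 4: Order so x ≤ y and verify: 175² + 310² = 30625 + 96100 = 126725 = n. ✓

n = 126725 = 175² + 310² (one valid representation with x ≤ y).


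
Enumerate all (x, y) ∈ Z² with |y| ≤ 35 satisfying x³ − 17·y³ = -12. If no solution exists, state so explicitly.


The equation is x³ - 17y³ = -12. For fixed y, x³ = 17·y³ − 12, so a solution requires the RHS to be a perfect cube.
Strategy: iterate y from -35 to 35, compute RHS = 17·y³ − 12, and check whether it is a (positive or negative) perfect cube.
Check small values of y:
  y = 0: RHS = -12 is not a perfect cube.
  y = 1: RHS = 5 is not a perfect cube.
  y = -1: RHS = -29 is not a perfect cube.
  y = 2: RHS = 124 is not a perfect cube.
  y = -2: RHS = -148 is not a perfect cube.
  y = 3: RHS = 447 is not a perfect cube.
  y = -3: RHS = -471 is not a perfect cube.
Continuing the search up to |y| = 35 finds no solutions either.
No (x, y) in the scanned range satisfies the equation.

No integer solutions with |y| ≤ 35.


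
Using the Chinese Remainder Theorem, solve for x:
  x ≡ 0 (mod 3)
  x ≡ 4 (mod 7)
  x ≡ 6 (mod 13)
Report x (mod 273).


Moduli 3, 7, 13 are pairwise coprime; by CRT there is a unique solution modulo M = 3 · 7 · 13 = 273.
Solve pairwise, accumulating the modulus:
  Start with x ≡ 0 (mod 3).
  Combine with x ≡ 4 (mod 7): since gcd(3, 7) = 1, we get a unique residue mod 21.
    Write x = 0 + 3·t and substitute into x ≡ 4 (mod 7): 3·t ≡ 4 − 0 = 4 (mod 7).
    The inverse of 3 mod 7 is 5 (since 3·5 = 15 = 2·7 + 1), so t ≡ 5·4 = 20 ≡ 6 (mod 7).
    Then x = 0 + 3·6 = 18, valid modulo lcm(3, 7) = 21: x ≡ 18 (mod 21).
  Combine with x ≡ 6 (mod 13): since gcd(21, 13) = 1, we get a unique residue mod 273.
    Write x = 18 + 21·t and substitute into x ≡ 6 (mod 13): 21·t ≡ 6 − 18 = -12 (mod 13).
    Reduce coefficients mod 13: 8·t ≡ 1 (mod 13).
    The inverse of 8 mod 13 is 5 (since 8·5 = 40 = 3·13 + 1), so t ≡ 5·1 = 5 ≡ 5 (mod 13).
    Then x = 18 + 21·5 = 123, valid modulo lcm(21, 13) = 273: x ≡ 123 (mod 273).
Verify: 123 mod 3 = 0 ✓, 123 mod 7 = 4 ✓, 123 mod 13 = 6 ✓.

x ≡ 123 (mod 273).


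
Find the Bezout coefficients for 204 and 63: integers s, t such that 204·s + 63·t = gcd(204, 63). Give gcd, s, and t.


Euclidean algorithm on (204, 63) — divide until remainder is 0:
  204 = 3 · 63 + 15
  63 = 4 · 15 + 3
  15 = 5 · 3 + 0
gcd(204, 63) = 3.
Track Bezout coefficients alongside the remainders: start with r₀ = 204 = a·1 + b·0 (s = 1, t = 0) and r₁ = 63 = a·0 + b·1 (s = 0, t = 1); each new remainder r_{k+1} = r_{k-1} − q_k·r_k inherits s_{k+1} = s_{k-1} − q_k·s_k, t_{k+1} = t_{k-1} − q_k·t_k, so r_k = a·s_k + b·t_k at every step:
  q = 3: r = 15, s = 1 − 3·0 = 1, t = 0 − 3·1 = -3  (check: 204·1 + 63·(-3) = 15)
  q = 4: r = 3, s = 0 − 4·1 = -4, t = 1 − 4·(-3) = 13  (check: 204·(-4) + 63·13 = 3)
The row with r = 3 (the gcd) gives the Bezout coefficients s = -4, t = 13.
Result: 204 · (-4) + 63 · (13) = 3.

gcd(204, 63) = 3; s = -4, t = 13 (check: 204·(-4) + 63·13 = 3).


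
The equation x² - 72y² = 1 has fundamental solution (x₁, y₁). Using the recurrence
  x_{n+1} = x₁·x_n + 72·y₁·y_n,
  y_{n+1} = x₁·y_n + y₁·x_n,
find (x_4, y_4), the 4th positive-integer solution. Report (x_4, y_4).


Step 1: Find the fundamental solution (x₁, y₁) of x² - 72y² = 1.
  Expand √72 as a continued fraction. a₀ = ⌊√72⌋ = 8; iterate m_{k+1} = d_k·a_k − m_k, d_{k+1} = (72 − m_{k+1}²)/d_k, a_{k+1} = ⌊(a₀ + m_{k+1})/d_{k+1}⌋ (starting m₀ = 0, d₀ = 1), with convergents p_k = a_k·p_{k-1} + p_{k-2}, q_k = a_k·q_{k-1} + q_{k-2} (p₋₁ = 1, q₋₁ = 0):
  k = 0: a₀ = 8; p₀/q₀ = 8/1; p₀² − 72·q₀² = 64 − 72 = -8.
  k = 1: m = 8, d = 8, a = ⌊(8 + 8)/8⌋ = 2; p/q = (2·8 + 1)/(2·1 + 0) = 17/2; p² − 72·q² = 289 − 288 = 1.
  The first convergent with p² − 72·q² = 1 gives the fundamental solution (x₁, y₁) = (17, 2).
Step 2: Apply the recurrence (x_{n+1}, y_{n+1}) = (x₁x_n + 72y₁y_n, x₁y_n + y₁x_n) repeatedly.
  From (x_1, y_1) = (17, 2): x_2 = 17·17 + 72·2·2 = 577; y_2 = 17·2 + 2·17 = 68.
  From (x_2, y_2) = (577, 68): x_3 = 17·577 + 72·2·68 = 19601; y_3 = 17·68 + 2·577 = 2310.
  From (x_3, y_3) = (19601, 2310): x_4 = 17·19601 + 72·2·2310 = 665857; y_4 = 17·2310 + 2·19601 = 78472.
Step 3: Verify x_4² - 72·y_4² = 443365544449 - 443365544448 = 1 (should be 1). ✓

(x_1, y_1) = (17, 2); (x_4, y_4) = (665857, 78472).


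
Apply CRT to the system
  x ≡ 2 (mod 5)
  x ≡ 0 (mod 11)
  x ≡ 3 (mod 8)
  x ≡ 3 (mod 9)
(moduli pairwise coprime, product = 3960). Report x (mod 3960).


Product of moduli M = 5 · 11 · 8 · 9 = 3960.
Merge one congruence at a time:
  Start: x ≡ 2 (mod 5).
  Combine with x ≡ 0 (mod 11); new modulus lcm = 55.
    Write x = 2 + 5·t and substitute into x ≡ 0 (mod 11): 5·t ≡ 0 − 2 = -2 (mod 11).
    Reduce coefficients mod 11: 5·t ≡ 9 (mod 11).
    The inverse of 5 mod 11 is 9 (since 5·9 = 45 = 4·11 + 1), so t ≡ 9·9 = 81 ≡ 4 (mod 11).
    Then x = 2 + 5·4 = 22, valid modulo lcm(5, 11) = 55: x ≡ 22 (mod 55).
  Combine with x ≡ 3 (mod 8); new modulus lcm = 440.
    Write x = 22 + 55·t and substitute into x ≡ 3 (mod 8): 55·t ≡ 3 − 22 = -19 (mod 8).
    Reduce coefficients mod 8: 7·t ≡ 5 (mod 8).
    The inverse of 7 mod 8 is 7 (since 7·7 = 49 = 6·8 + 1), so t ≡ 7·5 = 35 ≡ 3 (mod 8).
    Then x = 22 + 55·3 = 187, valid modulo lcm(55, 8) = 440: x ≡ 187 (mod 440).
  Combine with x ≡ 3 (mod 9); new modulus lcm = 3960.
    Write x = 187 + 440·t and substitute into x ≡ 3 (mod 9): 440·t ≡ 3 − 187 = -184 (mod 9).
    Reduce coefficients mod 9: 8·t ≡ 5 (mod 9).
    The inverse of 8 mod 9 is 8 (since 8·8 = 64 = 7·9 + 1), so t ≡ 8·5 = 40 ≡ 4 (mod 9).
    Then x = 187 + 440·4 = 1947, valid modulo lcm(440, 9) = 3960: x ≡ 1947 (mod 3960).
Verify against each original: 1947 mod 5 = 2, 1947 mod 11 = 0, 1947 mod 8 = 3, 1947 mod 9 = 3.

x ≡ 1947 (mod 3960).


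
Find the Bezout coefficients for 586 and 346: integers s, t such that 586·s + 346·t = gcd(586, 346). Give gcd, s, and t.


Euclidean algorithm on (586, 346) — divide until remainder is 0:
  586 = 1 · 346 + 240
  346 = 1 · 240 + 106
  240 = 2 · 106 + 28
  106 = 3 · 28 + 22
  28 = 1 · 22 + 6
  22 = 3 · 6 + 4
  6 = 1 · 4 + 2
  4 = 2 · 2 + 0
gcd(586, 346) = 2.
Track Bezout coefficients alongside the remainders: start with r₀ = 586 = a·1 + b·0 (s = 1, t = 0) and r₁ = 346 = a·0 + b·1 (s = 0, t = 1); each new remainder r_{k+1} = r_{k-1} − q_k·r_k inherits s_{k+1} = s_{k-1} − q_k·s_k, t_{k+1} = t_{k-1} − q_k·t_k, so r_k = a·s_k + b·t_k at every step:
  q = 1: r = 240, s = 1 − 1·0 = 1, t = 0 − 1·1 = -1  (check: 586·1 + 346·(-1) = 240)
  q = 1: r = 106, s = 0 − 1·1 = -1, t = 1 − 1·(-1) = 2  (check: 586·(-1) + 346·2 = 106)
  q = 2: r = 28, s = 1 − 2·(-1) = 3, t = -1 − 2·2 = -5  (check: 586·3 + 346·(-5) = 28)
  q = 3: r = 22, s = -1 − 3·3 = -10, t = 2 − 3·(-5) = 17  (check: 586·(-10) + 346·17 = 22)
  q = 1: r = 6, s = 3 − 1·(-10) = 13, t = -5 − 1·17 = -22  (check: 586·13 + 346·(-22) = 6)
  q = 3: r = 4, s = -10 − 3·13 = -49, t = 17 − 3·(-22) = 83  (check: 586·(-49) + 346·83 = 4)
  q = 1: r = 2, s = 13 − 1·(-49) = 62, t = -22 − 1·83 = -105  (check: 586·62 + 346·(-105) = 2)
The row with r = 2 (the gcd) gives the Bezout coefficients s = 62, t = -105.
Result: 586 · (62) + 346 · (-105) = 2.

gcd(586, 346) = 2; s = 62, t = -105 (check: 586·62 + 346·(-105) = 2).


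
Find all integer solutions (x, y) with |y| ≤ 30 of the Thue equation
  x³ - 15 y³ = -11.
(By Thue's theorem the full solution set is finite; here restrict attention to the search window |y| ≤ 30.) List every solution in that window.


The equation is x³ - 15y³ = -11. For fixed y, x³ = 15·y³ − 11, so a solution requires the RHS to be a perfect cube.
Strategy: iterate y from -30 to 30, compute RHS = 15·y³ − 11, and check whether it is a (positive or negative) perfect cube.
Check small values of y:
  y = 0: RHS = -11 is not a perfect cube.
  y = 1: RHS = 4 is not a perfect cube.
  y = -1: RHS = -26 is not a perfect cube.
  y = 2: RHS = 109 is not a perfect cube.
  y = -2: RHS = -131 is not a perfect cube.
  y = 3: RHS = 394 is not a perfect cube.
  y = -3: RHS = -416 is not a perfect cube.
Continuing the search up to |y| = 30 finds no solutions either.
No (x, y) in the scanned range satisfies the equation.

No integer solutions with |y| ≤ 30.


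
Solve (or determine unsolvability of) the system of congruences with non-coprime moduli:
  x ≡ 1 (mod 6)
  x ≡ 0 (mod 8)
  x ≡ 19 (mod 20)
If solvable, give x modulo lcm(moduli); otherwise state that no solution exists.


Moduli 6, 8, 20 are not pairwise coprime, so CRT works modulo lcm(m_i) when all pairwise compatibility conditions hold.
Pairwise compatibility: gcd(m_i, m_j) must divide a_i - a_j for every pair.
Merge one congruence at a time:
  Start: x ≡ 1 (mod 6).
  Combine with x ≡ 0 (mod 8): gcd(6, 8) = 2, and 0 - 1 = -1 is NOT divisible by 2.
    ⇒ system is inconsistent (no integer solution).

No solution (the system is inconsistent).


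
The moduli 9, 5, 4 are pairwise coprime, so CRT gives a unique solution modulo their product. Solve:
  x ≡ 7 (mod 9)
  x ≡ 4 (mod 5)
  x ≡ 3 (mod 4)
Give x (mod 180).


Moduli 9, 5, 4 are pairwise coprime; by CRT there is a unique solution modulo M = 9 · 5 · 4 = 180.
Solve pairwise, accumulating the modulus:
  Start with x ≡ 7 (mod 9).
  Combine with x ≡ 4 (mod 5): since gcd(9, 5) = 1, we get a unique residue mod 45.
    Write x = 7 + 9·t and substitute into x ≡ 4 (mod 5): 9·t ≡ 4 − 7 = -3 (mod 5).
    Reduce coefficients mod 5: 4·t ≡ 2 (mod 5).
    The inverse of 4 mod 5 is 4 (since 4·4 = 16 = 3·5 + 1), so t ≡ 4·2 = 8 ≡ 3 (mod 5).
    Then x = 7 + 9·3 = 34, valid modulo lcm(9, 5) = 45: x ≡ 34 (mod 45).
  Combine with x ≡ 3 (mod 4): since gcd(45, 4) = 1, we get a unique residue mod 180.
    Write x = 34 + 45·t and substitute into x ≡ 3 (mod 4): 45·t ≡ 3 − 34 = -31 (mod 4).
    Reduce coefficients mod 4: 1·t ≡ 1 (mod 4).
    So t ≡ 1 (mod 4).
    Then x = 34 + 45·1 = 79, valid modulo lcm(45, 4) = 180: x ≡ 79 (mod 180).
Verify: 79 mod 9 = 7 ✓, 79 mod 5 = 4 ✓, 79 mod 4 = 3 ✓.

x ≡ 79 (mod 180).


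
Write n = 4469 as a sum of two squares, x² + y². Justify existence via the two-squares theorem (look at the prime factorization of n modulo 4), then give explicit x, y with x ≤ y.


Step 1: Factor n = 4469 = 41 · 109.
Step 2: Check the mod-4 condition on each prime factor: 41 ≡ 1 (mod 4), exponent 1; 109 ≡ 1 (mod 4), exponent 1.
All primes ≡ 3 (mod 4) appear to even exponent (or don't appear), so by the two-squares theorem n IS expressible as a sum of two squares.
Step 3: Build a representation. Here n = 41 · 109 is a product of primes ≡ 1 (mod 4). Each prime p ≡ 1 (mod 4) is itself a sum of two squares; find a² by testing p − a² for a perfect square:
  41: 41 − 1² = 40, 41 − 2² = 37, 41 − 3² = 32, 41 − 4² = 25 = 5² ⇒ 41 = 4² + 5².
  109: 109 − 1² = 108, 109 − 2² = 105, 109 − 3² = 100 = 10² ⇒ 109 = 3² + 10².
  Combine using the Brahmagupta–Fibonacci identity (a² + b²)(c² + d²) = (ac − bd)² + (ad + bc)² = (ac + bd)² + (ad − bc)²:
  41 · 109 = 4469: from (4² + 5²)(3² + 10²), take (4·3 − 5·10, 4·10 + 5·3) = (12 − 50, 40 + 15) = (-38, 55); dropping signs (only squares matter) gives (38, 55); check 38² + 55² = 1444 + 3025 = 4469 ✓.
Step 4: Order so x ≤ y and verify: 38² + 55² = 1444 + 3025 = 4469 = n. ✓

n = 4469 = 38² + 55² (one valid representation with x ≤ y).


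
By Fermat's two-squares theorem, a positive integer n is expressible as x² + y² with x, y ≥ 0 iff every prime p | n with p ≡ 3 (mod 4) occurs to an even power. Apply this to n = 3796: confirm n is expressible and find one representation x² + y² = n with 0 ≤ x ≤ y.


Step 1: Factor n = 3796 = 2^2 · 13 · 73.
Step 2: Check the mod-4 condition on each prime factor: 2 = 2 (special); 13 ≡ 1 (mod 4), exponent 1; 73 ≡ 1 (mod 4), exponent 1.
All primes ≡ 3 (mod 4) appear to even exponent (or don't appear), so by the two-squares theorem n IS expressible as a sum of two squares.
Step 3: Build a representation. Group n = k² · m with k = 2 and m = 13 · 73 = 949 (a product of primes ≡ 1 (mod 4)); a representation of m scales to one of n via (k·x)² + (k·y)² = k²(x² + y²). Each prime p ≡ 1 (mod 4) is itself a sum of two squares; find a² by testing p − a² for a perfect square:
  13: 13 − 1² = 12, 13 − 2² = 9 = 3² ⇒ 13 = 2² + 3².
  73: 73 − 1² = 72, 73 − 2² = 69, 73 − 3² = 64 = 8² ⇒ 73 = 3² + 8².
  Combine using the Brahmagupta–Fibonacci identity (a² + b²)(c² + d²) = (ac − bd)² + (ad + bc)² = (ac + bd)² + (ad − bc)²:
  13 · 73 = 949: from (2² + 3²)(3² + 8²), take (2·3 − 3·8, 2·8 + 3·3) = (6 − 24, 16 + 9) = (-18, 25); dropping signs (only squares matter) gives (18, 25); check 18² + 25² = 324 + 625 = 949 ✓.
  Scale by k = 2: (2·18, 2·25) = (36, 50).
Step 4: Order so x ≤ y and verify: 36² + 50² = 1296 + 2500 = 3796 = n. ✓

n = 3796 = 36² + 50² (one valid representation with x ≤ y).


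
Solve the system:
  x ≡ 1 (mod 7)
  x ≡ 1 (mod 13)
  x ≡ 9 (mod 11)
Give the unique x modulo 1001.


Moduli 7, 13, 11 are pairwise coprime; by CRT there is a unique solution modulo M = 7 · 13 · 11 = 1001.
Solve pairwise, accumulating the modulus:
  Start with x ≡ 1 (mod 7).
  Combine with x ≡ 1 (mod 13): since gcd(7, 13) = 1, we get a unique residue mod 91.
    Write x = 1 + 7·t and substitute into x ≡ 1 (mod 13): 7·t ≡ 1 − 1 = 0 (mod 13).
    The inverse of 7 mod 13 is 2 (since 7·2 = 14 = 1·13 + 1), so t ≡ 2·0 = 0 ≡ 0 (mod 13).
    Then x = 1 + 7·0 = 1, valid modulo lcm(7, 13) = 91: x ≡ 1 (mod 91).
  Combine with x ≡ 9 (mod 11): since gcd(91, 11) = 1, we get a unique residue mod 1001.
    Write x = 1 + 91·t and substitute into x ≡ 9 (mod 11): 91·t ≡ 9 − 1 = 8 (mod 11).
    Reduce coefficients mod 11: 3·t ≡ 8 (mod 11).
    The inverse of 3 mod 11 is 4 (since 3·4 = 12 = 1·11 + 1), so t ≡ 4·8 = 32 ≡ 10 (mod 11).
    Then x = 1 + 91·10 = 911, valid modulo lcm(91, 11) = 1001: x ≡ 911 (mod 1001).
Verify: 911 mod 7 = 1 ✓, 911 mod 13 = 1 ✓, 911 mod 11 = 9 ✓.

x ≡ 911 (mod 1001).


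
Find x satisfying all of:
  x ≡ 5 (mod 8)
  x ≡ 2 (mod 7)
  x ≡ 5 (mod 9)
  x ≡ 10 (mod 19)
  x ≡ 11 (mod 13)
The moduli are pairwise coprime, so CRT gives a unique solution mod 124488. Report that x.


Product of moduli M = 8 · 7 · 9 · 19 · 13 = 124488.
Merge one congruence at a time:
  Start: x ≡ 5 (mod 8).
  Combine with x ≡ 2 (mod 7); new modulus lcm = 56.
    Write x = 5 + 8·t and substitute into x ≡ 2 (mod 7): 8·t ≡ 2 − 5 = -3 (mod 7).
    Reduce coefficients mod 7: 1·t ≡ 4 (mod 7).
    So t ≡ 4 (mod 7).
    Then x = 5 + 8·4 = 37, valid modulo lcm(8, 7) = 56: x ≡ 37 (mod 56).
  Combine with x ≡ 5 (mod 9); new modulus lcm = 504.
    Write x = 37 + 56·t and substitute into x ≡ 5 (mod 9): 56·t ≡ 5 − 37 = -32 (mod 9).
    Reduce coefficients mod 9: 2·t ≡ 4 (mod 9).
    The inverse of 2 mod 9 is 5 (since 2·5 = 10 = 1·9 + 1), so t ≡ 5·4 = 20 ≡ 2 (mod 9).
    Then x = 37 + 56·2 = 149, valid modulo lcm(56, 9) = 504: x ≡ 149 (mod 504).
  Combine with x ≡ 10 (mod 19); new modulus lcm = 9576.
    Write x = 149 + 504·t and substitute into x ≡ 10 (mod 19): 504·t ≡ 10 − 149 = -139 (mod 19).
    Reduce coefficients mod 19: 10·t ≡ 13 (mod 19).
    The inverse of 10 mod 19 is 2 (since 10·2 = 20 = 1·19 + 1), so t ≡ 2·13 = 26 ≡ 7 (mod 19).
    Then x = 149 + 504·7 = 3677, valid modulo lcm(504, 19) = 9576: x ≡ 3677 (mod 9576).
  Combine with x ≡ 11 (mod 13); new modulus lcm = 124488.
    Write x = 3677 + 9576·t and substitute into x ≡ 11 (mod 13): 9576·t ≡ 11 − 3677 = -3666 (mod 13).
    Reduce coefficients mod 13: 8·t ≡ 0 (mod 13).
    The inverse of 8 mod 13 is 5 (since 8·5 = 40 = 3·13 + 1), so t ≡ 5·0 = 0 ≡ 0 (mod 13).
    Then x = 3677 + 9576·0 = 3677, valid modulo lcm(9576, 13) = 124488: x ≡ 3677 (mod 124488).
Verify against each original: 3677 mod 8 = 5, 3677 mod 7 = 2, 3677 mod 9 = 5, 3677 mod 19 = 10, 3677 mod 13 = 11.

x ≡ 3677 (mod 124488).


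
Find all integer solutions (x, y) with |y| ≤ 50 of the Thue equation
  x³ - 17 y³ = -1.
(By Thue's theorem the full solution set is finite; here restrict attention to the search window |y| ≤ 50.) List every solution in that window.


The equation is x³ - 17y³ = -1. For fixed y, x³ = 17·y³ − 1, so a solution requires the RHS to be a perfect cube.
Strategy: iterate y from -50 to 50, compute RHS = 17·y³ − 1, and check whether it is a (positive or negative) perfect cube.
Check small values of y:
  y = 0: RHS = -1 = (-1)³ ⇒ x = -1 works.
  y = 1: RHS = 16 is not a perfect cube.
  y = -1: RHS = -18 is not a perfect cube.
  y = 2: RHS = 135 is not a perfect cube.
  y = -2: RHS = -137 is not a perfect cube.
  y = 3: RHS = 458 is not a perfect cube.
  y = -3: RHS = -460 is not a perfect cube.
Continuing, at y = -7: RHS = -5832 = (-18)³ ⇒ x = -18 works.
Searching the remaining y in |y| ≤ 50 finds no further solutions.
Collected solutions: (-1, 0), (-18, -7).

Solutions (with |y| ≤ 50): (-1, 0), (-18, -7).


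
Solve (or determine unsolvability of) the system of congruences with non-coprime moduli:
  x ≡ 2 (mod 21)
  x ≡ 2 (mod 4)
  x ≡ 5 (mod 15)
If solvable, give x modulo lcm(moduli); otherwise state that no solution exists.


Moduli 21, 4, 15 are not pairwise coprime, so CRT works modulo lcm(m_i) when all pairwise compatibility conditions hold.
Pairwise compatibility: gcd(m_i, m_j) must divide a_i - a_j for every pair.
Merge one congruence at a time:
  Start: x ≡ 2 (mod 21).
  Combine with x ≡ 2 (mod 4): gcd(21, 4) = 1; 2 - 2 = 0, which IS divisible by 1, so compatible.
    Write x = 2 + 21·t and substitute into x ≡ 2 (mod 4): 21·t ≡ 2 − 2 = 0 (mod 4).
    Reduce coefficients mod 4: 1·t ≡ 0 (mod 4).
    So t ≡ 0 (mod 4).
    Then x = 2 + 21·0 = 2, valid modulo lcm(21, 4) = 84: x ≡ 2 (mod 84).
  Combine with x ≡ 5 (mod 15): gcd(84, 15) = 3; 5 - 2 = 3, which IS divisible by 3, so compatible.
    Write x = 2 + 84·t and substitute into x ≡ 5 (mod 15): 84·t ≡ 5 − 2 = 3 (mod 15).
    Divide the congruence (and modulus) by g = 3: 28·t ≡ 1 (mod 5).
    Reduce coefficients mod 5: 3·t ≡ 1 (mod 5).
    The inverse of 3 mod 5 is 2 (since 3·2 = 6 = 1·5 + 1), so t ≡ 2·1 = 2 ≡ 2 (mod 5).
    Then x = 2 + 84·2 = 170, valid modulo lcm(84, 15) = 420: x ≡ 170 (mod 420).
Verify: 170 mod 21 = 2, 170 mod 4 = 2, 170 mod 15 = 5.

x ≡ 170 (mod 420).


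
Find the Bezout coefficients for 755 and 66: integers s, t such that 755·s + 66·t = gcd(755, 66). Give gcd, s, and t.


Euclidean algorithm on (755, 66) — divide until remainder is 0:
  755 = 11 · 66 + 29
  66 = 2 · 29 + 8
  29 = 3 · 8 + 5
  8 = 1 · 5 + 3
  5 = 1 · 3 + 2
  3 = 1 · 2 + 1
  2 = 2 · 1 + 0
gcd(755, 66) = 1.
Track Bezout coefficients alongside the remainders: start with r₀ = 755 = a·1 + b·0 (s = 1, t = 0) and r₁ = 66 = a·0 + b·1 (s = 0, t = 1); each new remainder r_{k+1} = r_{k-1} − q_k·r_k inherits s_{k+1} = s_{k-1} − q_k·s_k, t_{k+1} = t_{k-1} − q_k·t_k, so r_k = a·s_k + b·t_k at every step:
  q = 11: r = 29, s = 1 − 11·0 = 1, t = 0 − 11·1 = -11  (check: 755·1 + 66·(-11) = 29)
  q = 2: r = 8, s = 0 − 2·1 = -2, t = 1 − 2·(-11) = 23  (check: 755·(-2) + 66·23 = 8)
  q = 3: r = 5, s = 1 − 3·(-2) = 7, t = -11 − 3·23 = -80  (check: 755·7 + 66·(-80) = 5)
  q = 1: r = 3, s = -2 − 1·7 = -9, t = 23 − 1·(-80) = 103  (check: 755·(-9) + 66·103 = 3)
  q = 1: r = 2, s = 7 − 1·(-9) = 16, t = -80 − 1·103 = -183  (check: 755·16 + 66·(-183) = 2)
  q = 1: r = 1, s = -9 − 1·16 = -25, t = 103 − 1·(-183) = 286  (check: 755·(-25) + 66·286 = 1)
The row with r = 1 (the gcd) gives the Bezout coefficients s = -25, t = 286.
Result: 755 · (-25) + 66 · (286) = 1.

gcd(755, 66) = 1; s = -25, t = 286 (check: 755·(-25) + 66·286 = 1).


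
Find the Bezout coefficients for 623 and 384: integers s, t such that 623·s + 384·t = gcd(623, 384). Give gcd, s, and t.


Euclidean algorithm on (623, 384) — divide until remainder is 0:
  623 = 1 · 384 + 239
  384 = 1 · 239 + 145
  239 = 1 · 145 + 94
  145 = 1 · 94 + 51
  94 = 1 · 51 + 43
  51 = 1 · 43 + 8
  43 = 5 · 8 + 3
  8 = 2 · 3 + 2
  3 = 1 · 2 + 1
  2 = 2 · 1 + 0
gcd(623, 384) = 1.
Track Bezout coefficients alongside the remainders: start with r₀ = 623 = a·1 + b·0 (s = 1, t = 0) and r₁ = 384 = a·0 + b·1 (s = 0, t = 1); each new remainder r_{k+1} = r_{k-1} − q_k·r_k inherits s_{k+1} = s_{k-1} − q_k·s_k, t_{k+1} = t_{k-1} − q_k·t_k, so r_k = a·s_k + b·t_k at every step:
  q = 1: r = 239, s = 1 − 1·0 = 1, t = 0 − 1·1 = -1  (check: 623·1 + 384·(-1) = 239)
  q = 1: r = 145, s = 0 − 1·1 = -1, t = 1 − 1·(-1) = 2  (check: 623·(-1) + 384·2 = 145)
  q = 1: r = 94, s = 1 − 1·(-1) = 2, t = -1 − 1·2 = -3  (check: 623·2 + 384·(-3) = 94)
  q = 1: r = 51, s = -1 − 1·2 = -3, t = 2 − 1·(-3) = 5  (check: 623·(-3) + 384·5 = 51)
  q = 1: r = 43, s = 2 − 1·(-3) = 5, t = -3 − 1·5 = -8  (check: 623·5 + 384·(-8) = 43)
  q = 1: r = 8, s = -3 − 1·5 = -8, t = 5 − 1·(-8) = 13  (check: 623·(-8) + 384·13 = 8)
  q = 5: r = 3, s = 5 − 5·(-8) = 45, t = -8 − 5·13 = -73  (check: 623·45 + 384·(-73) = 3)
  q = 2: r = 2, s = -8 − 2·45 = -98, t = 13 − 2·(-73) = 159  (check: 623·(-98) + 384·159 = 2)
  q = 1: r = 1, s = 45 − 1·(-98) = 143, t = -73 − 1·159 = -232  (check: 623·143 + 384·(-232) = 1)
The row with r = 1 (the gcd) gives the Bezout coefficients s = 143, t = -232.
Result: 623 · (143) + 384 · (-232) = 1.

gcd(623, 384) = 1; s = 143, t = -232 (check: 623·143 + 384·(-232) = 1).


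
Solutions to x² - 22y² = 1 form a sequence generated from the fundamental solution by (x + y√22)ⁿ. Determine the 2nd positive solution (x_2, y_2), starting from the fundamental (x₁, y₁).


Step 1: Find the fundamental solution (x₁, y₁) of x² - 22y² = 1.
  Expand √22 as a continued fraction. a₀ = ⌊√22⌋ = 4; iterate m_{k+1} = d_k·a_k − m_k, d_{k+1} = (22 − m_{k+1}²)/d_k, a_{k+1} = ⌊(a₀ + m_{k+1})/d_{k+1}⌋ (starting m₀ = 0, d₀ = 1), with convergents p_k = a_k·p_{k-1} + p_{k-2}, q_k = a_k·q_{k-1} + q_{k-2} (p₋₁ = 1, q₋₁ = 0):
  k = 0: a₀ = 4; p₀/q₀ = 4/1; p₀² − 22·q₀² = 16 − 22 = -6.
  k = 1: m = 4, d = 6, a = ⌊(4 + 4)/6⌋ = 1; p/q = (1·4 + 1)/(1·1 + 0) = 5/1; p² − 22·q² = 25 − 22 = 3.
  k = 2: m = 2, d = 3, a = ⌊(4 + 2)/3⌋ = 2; p/q = (2·5 + 4)/(2·1 + 1) = 14/3; p² − 22·q² = 196 − 198 = -2.
  k = 3: m = 4, d = 2, a = ⌊(4 + 4)/2⌋ = 4; p/q = (4·14 + 5)/(4·3 + 1) = 61/13; p² − 22·q² = 3721 − 3718 = 3.
  k = 4: m = 4, d = 3, a = ⌊(4 + 4)/3⌋ = 2; p/q = (2·61 + 14)/(2·13 + 3) = 136/29; p² − 22·q² = 18496 − 18502 = -6.
  k = 5: m = 2, d = 6, a = ⌊(4 + 2)/6⌋ = 1; p/q = (1·136 + 61)/(1·29 + 13) = 197/42; p² − 22·q² = 38809 − 38808 = 1.
  The first convergent with p² − 22·q² = 1 gives the fundamental solution (x₁, y₁) = (197, 42).
Step 2: Apply the recurrence (x_{n+1}, y_{n+1}) = (x₁x_n + 22y₁y_n, x₁y_n + y₁x_n) repeatedly.
  From (x_1, y_1) = (197, 42): x_2 = 197·197 + 22·42·42 = 77617; y_2 = 197·42 + 42·197 = 16548.
Step 3: Verify x_2² - 22·y_2² = 6024398689 - 6024398688 = 1 (should be 1). ✓

(x_1, y_1) = (197, 42); (x_2, y_2) = (77617, 16548).


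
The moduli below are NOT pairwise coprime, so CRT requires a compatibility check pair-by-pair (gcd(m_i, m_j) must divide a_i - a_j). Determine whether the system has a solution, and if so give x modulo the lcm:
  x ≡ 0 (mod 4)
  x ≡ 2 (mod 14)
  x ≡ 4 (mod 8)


Moduli 4, 14, 8 are not pairwise coprime, so CRT works modulo lcm(m_i) when all pairwise compatibility conditions hold.
Pairwise compatibility: gcd(m_i, m_j) must divide a_i - a_j for every pair.
Merge one congruence at a time:
  Start: x ≡ 0 (mod 4).
  Combine with x ≡ 2 (mod 14): gcd(4, 14) = 2; 2 - 0 = 2, which IS divisible by 2, so compatible.
    Write x = 0 + 4·t and substitute into x ≡ 2 (mod 14): 4·t ≡ 2 − 0 = 2 (mod 14).
    Divide the congruence (and modulus) by g = 2: 2·t ≡ 1 (mod 7).
    The inverse of 2 mod 7 is 4 (since 2·4 = 8 = 1·7 + 1), so t ≡ 4·1 = 4 ≡ 4 (mod 7).
    Then x = 0 + 4·4 = 16, valid modulo lcm(4, 14) = 28: x ≡ 16 (mod 28).
  Combine with x ≡ 4 (mod 8): gcd(28, 8) = 4; 4 - 16 = -12, which IS divisible by 4, so compatible.
    Write x = 16 + 28·t and substitute into x ≡ 4 (mod 8): 28·t ≡ 4 − 16 = -12 (mod 8).
    Divide the congruence (and modulus) by g = 4: 7·t ≡ -3 (mod 2).
    Reduce coefficients mod 2: 1·t ≡ 1 (mod 2).
    So t ≡ 1 (mod 2).
    Then x = 16 + 28·1 = 44, valid modulo lcm(28, 8) = 56: x ≡ 44 (mod 56).
Verify: 44 mod 4 = 0, 44 mod 14 = 2, 44 mod 8 = 4.

x ≡ 44 (mod 56).
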